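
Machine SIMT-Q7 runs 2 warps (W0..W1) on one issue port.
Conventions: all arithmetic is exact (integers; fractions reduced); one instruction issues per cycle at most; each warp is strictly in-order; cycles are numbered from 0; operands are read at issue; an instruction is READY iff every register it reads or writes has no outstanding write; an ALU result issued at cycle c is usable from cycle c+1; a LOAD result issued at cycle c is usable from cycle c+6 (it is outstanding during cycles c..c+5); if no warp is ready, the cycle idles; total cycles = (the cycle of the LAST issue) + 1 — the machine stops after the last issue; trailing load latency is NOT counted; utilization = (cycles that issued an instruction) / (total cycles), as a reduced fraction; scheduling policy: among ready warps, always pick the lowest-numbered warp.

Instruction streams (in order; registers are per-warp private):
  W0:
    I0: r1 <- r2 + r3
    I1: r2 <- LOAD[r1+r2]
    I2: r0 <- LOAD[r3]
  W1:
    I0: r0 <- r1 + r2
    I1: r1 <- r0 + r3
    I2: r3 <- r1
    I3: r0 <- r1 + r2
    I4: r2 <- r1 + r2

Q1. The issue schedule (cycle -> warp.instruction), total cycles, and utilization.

cycle 0: W0.I0
cycle 1: W0.I1
cycle 2: W0.I2
cycle 3: W1.I0
cycle 4: W1.I1
cycle 5: W1.I2
cycle 6: W1.I3
cycle 7: W1.I4

Answer: 8 cycles, utilization 1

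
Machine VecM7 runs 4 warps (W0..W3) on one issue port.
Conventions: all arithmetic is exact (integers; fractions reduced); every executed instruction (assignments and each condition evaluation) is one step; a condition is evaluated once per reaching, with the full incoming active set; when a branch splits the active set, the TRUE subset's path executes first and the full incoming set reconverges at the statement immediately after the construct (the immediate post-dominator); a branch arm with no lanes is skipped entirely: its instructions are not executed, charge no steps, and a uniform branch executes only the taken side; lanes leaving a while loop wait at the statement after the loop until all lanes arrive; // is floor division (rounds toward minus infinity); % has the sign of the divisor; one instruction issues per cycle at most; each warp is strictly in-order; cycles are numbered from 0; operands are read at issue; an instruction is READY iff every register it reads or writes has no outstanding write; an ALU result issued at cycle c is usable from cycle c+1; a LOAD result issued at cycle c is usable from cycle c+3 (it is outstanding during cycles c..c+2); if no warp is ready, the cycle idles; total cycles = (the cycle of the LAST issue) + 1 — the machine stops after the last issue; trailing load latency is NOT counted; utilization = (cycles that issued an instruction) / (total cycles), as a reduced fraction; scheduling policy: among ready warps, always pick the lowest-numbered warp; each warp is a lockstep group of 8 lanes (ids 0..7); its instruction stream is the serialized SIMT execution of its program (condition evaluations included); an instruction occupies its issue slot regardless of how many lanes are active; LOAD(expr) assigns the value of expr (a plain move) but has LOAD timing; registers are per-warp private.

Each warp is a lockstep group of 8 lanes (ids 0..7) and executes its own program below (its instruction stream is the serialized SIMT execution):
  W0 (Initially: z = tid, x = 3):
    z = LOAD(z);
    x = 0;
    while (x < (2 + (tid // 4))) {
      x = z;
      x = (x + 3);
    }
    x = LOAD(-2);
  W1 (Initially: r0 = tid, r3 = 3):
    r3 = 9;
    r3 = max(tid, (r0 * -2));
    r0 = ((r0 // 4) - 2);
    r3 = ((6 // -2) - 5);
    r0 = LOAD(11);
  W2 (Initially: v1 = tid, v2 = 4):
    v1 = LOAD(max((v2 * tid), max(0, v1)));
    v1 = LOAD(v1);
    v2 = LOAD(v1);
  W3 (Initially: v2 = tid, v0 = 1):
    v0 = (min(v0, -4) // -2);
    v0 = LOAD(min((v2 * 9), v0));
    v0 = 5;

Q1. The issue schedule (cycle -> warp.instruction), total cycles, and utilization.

cycle 0: W0.I0
cycle 1: W0.I1
cycle 2: W0.I2
cycle 3: W0.I3
cycle 4: W0.I4
cycle 5: W0.I5
cycle 6: W0.I6
cycle 7: W1.I0
cycle 8: W1.I1
cycle 9: W1.I2
cycle 10: W1.I3
cycle 11: W1.I4
cycle 12: W2.I0
cycle 13: W3.I0
cycle 14: W3.I1
cycle 15: W2.I1
cycle 16: idle
cycle 17: W3.I2
cycle 18: W2.I2

Answer: 19 cycles, utilization 18/19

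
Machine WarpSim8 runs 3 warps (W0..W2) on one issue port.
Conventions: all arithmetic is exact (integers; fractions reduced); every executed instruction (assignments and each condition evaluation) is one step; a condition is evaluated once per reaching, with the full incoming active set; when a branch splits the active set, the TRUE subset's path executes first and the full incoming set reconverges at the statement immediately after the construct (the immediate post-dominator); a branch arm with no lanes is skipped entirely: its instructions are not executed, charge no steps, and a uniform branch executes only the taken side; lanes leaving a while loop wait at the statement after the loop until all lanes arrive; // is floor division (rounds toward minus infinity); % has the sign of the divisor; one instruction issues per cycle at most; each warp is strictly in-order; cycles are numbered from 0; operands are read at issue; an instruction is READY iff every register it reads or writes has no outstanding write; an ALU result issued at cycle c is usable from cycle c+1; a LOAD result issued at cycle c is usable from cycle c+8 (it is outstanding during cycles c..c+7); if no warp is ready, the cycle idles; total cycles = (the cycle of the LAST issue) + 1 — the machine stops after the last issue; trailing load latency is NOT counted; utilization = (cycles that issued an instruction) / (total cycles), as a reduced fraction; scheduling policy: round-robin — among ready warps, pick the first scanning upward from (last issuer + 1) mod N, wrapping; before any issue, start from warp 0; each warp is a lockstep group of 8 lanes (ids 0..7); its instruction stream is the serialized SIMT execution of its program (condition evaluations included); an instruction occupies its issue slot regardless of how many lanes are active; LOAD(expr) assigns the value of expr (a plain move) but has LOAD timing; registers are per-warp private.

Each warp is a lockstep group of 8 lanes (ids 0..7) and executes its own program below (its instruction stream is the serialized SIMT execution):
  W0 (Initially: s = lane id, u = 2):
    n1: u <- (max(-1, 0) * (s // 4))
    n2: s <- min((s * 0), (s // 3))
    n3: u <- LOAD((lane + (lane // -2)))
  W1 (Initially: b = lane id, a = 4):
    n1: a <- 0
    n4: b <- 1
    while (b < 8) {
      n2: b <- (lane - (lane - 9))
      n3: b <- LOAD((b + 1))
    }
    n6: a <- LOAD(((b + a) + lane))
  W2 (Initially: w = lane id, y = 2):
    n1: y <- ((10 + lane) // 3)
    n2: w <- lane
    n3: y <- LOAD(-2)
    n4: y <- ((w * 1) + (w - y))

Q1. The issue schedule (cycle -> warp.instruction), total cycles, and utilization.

cycle 0: W0.I0
cycle 1: W1.I0
cycle 2: W2.I0
cycle 3: W0.I1
cycle 4: W1.I1
cycle 5: W2.I1
cycle 6: W0.I2
cycle 7: W1.I2
cycle 8: W2.I2
cycle 9: W1.I3
cycle 10: W1.I4
cycle 11: idle
cycle 12: idle
cycle 13: idle
cycle 14: idle
cycle 15: idle
cycle 16: W2.I3
cycle 17: idle
cycle 18: W1.I5
cycle 19: W1.I6

Answer: 20 cycles, utilization 7/10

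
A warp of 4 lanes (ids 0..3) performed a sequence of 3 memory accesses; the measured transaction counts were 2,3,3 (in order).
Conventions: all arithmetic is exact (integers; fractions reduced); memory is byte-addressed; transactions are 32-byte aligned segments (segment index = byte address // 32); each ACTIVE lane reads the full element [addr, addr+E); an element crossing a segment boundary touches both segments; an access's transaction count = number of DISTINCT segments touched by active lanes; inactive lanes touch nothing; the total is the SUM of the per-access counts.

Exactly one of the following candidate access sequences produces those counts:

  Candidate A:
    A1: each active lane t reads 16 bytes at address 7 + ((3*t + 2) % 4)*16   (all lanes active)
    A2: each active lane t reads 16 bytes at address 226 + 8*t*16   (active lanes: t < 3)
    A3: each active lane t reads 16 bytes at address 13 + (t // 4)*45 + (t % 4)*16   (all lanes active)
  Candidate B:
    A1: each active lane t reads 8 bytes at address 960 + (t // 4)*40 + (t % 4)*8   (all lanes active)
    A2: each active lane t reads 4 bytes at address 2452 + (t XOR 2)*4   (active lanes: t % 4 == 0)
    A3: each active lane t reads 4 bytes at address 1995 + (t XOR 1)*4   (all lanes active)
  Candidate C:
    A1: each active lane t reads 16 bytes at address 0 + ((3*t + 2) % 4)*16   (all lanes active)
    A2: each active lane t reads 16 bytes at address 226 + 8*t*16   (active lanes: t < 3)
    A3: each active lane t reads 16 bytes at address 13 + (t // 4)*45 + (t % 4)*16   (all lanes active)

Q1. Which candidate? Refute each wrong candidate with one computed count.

A: A1 gives 3 transactions, not 2
B: A1 gives 1 transaction, not 2
C: all counts match (2,3,3)

Answer: C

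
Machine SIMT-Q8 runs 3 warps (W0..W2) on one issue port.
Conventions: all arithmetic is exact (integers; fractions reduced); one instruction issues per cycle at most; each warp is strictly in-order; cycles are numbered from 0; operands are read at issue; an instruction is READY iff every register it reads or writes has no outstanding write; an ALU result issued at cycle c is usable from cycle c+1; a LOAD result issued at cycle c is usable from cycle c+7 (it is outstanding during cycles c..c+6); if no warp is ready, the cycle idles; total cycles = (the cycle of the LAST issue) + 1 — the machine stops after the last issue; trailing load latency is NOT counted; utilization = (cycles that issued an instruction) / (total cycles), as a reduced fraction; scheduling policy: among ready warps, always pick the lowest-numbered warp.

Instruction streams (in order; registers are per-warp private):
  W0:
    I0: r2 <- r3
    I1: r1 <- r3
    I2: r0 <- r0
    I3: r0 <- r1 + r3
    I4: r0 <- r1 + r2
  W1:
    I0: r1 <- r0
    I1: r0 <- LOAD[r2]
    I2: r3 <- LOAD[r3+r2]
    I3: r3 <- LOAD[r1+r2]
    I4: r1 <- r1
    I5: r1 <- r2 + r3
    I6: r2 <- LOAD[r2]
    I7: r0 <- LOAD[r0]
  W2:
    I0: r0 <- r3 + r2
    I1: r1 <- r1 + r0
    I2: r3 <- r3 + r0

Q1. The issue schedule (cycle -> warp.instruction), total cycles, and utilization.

cycle 0: W0.I0
cycle 1: W0.I1
cycle 2: W0.I2
cycle 3: W0.I3
cycle 4: W0.I4
cycle 5: W1.I0
cycle 6: W1.I1
cycle 7: W1.I2
cycle 8: W2.I0
cycle 9: W2.I1
cycle 10: W2.I2
cycle 11: idle
cycle 12: idle
cycle 13: idle
cycle 14: W1.I3
cycle 15: W1.I4
cycle 16: idle
cycle 17: idle
cycle 18: idle
cycle 19: idle
cycle 20: idle
cycle 21: W1.I5
cycle 22: W1.I6
cycle 23: W1.I7

Answer: 24 cycles, utilization 2/3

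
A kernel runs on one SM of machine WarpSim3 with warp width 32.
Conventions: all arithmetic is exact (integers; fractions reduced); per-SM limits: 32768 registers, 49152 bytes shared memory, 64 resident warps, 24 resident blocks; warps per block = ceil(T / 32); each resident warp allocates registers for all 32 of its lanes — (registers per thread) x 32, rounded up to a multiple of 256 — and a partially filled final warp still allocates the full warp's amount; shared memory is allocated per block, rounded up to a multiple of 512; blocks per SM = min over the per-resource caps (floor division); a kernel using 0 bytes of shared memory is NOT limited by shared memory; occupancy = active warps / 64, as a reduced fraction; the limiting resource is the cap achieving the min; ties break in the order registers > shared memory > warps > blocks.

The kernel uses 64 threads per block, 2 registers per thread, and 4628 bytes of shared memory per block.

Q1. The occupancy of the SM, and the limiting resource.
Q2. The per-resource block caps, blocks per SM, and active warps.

Answer: occupancy 9/32, limited by shared memory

registers: 64 blocks
shared memory: 9 blocks
warps: 32 blocks
blocks: 24 blocks

Answer: 9 blocks, 18 active warps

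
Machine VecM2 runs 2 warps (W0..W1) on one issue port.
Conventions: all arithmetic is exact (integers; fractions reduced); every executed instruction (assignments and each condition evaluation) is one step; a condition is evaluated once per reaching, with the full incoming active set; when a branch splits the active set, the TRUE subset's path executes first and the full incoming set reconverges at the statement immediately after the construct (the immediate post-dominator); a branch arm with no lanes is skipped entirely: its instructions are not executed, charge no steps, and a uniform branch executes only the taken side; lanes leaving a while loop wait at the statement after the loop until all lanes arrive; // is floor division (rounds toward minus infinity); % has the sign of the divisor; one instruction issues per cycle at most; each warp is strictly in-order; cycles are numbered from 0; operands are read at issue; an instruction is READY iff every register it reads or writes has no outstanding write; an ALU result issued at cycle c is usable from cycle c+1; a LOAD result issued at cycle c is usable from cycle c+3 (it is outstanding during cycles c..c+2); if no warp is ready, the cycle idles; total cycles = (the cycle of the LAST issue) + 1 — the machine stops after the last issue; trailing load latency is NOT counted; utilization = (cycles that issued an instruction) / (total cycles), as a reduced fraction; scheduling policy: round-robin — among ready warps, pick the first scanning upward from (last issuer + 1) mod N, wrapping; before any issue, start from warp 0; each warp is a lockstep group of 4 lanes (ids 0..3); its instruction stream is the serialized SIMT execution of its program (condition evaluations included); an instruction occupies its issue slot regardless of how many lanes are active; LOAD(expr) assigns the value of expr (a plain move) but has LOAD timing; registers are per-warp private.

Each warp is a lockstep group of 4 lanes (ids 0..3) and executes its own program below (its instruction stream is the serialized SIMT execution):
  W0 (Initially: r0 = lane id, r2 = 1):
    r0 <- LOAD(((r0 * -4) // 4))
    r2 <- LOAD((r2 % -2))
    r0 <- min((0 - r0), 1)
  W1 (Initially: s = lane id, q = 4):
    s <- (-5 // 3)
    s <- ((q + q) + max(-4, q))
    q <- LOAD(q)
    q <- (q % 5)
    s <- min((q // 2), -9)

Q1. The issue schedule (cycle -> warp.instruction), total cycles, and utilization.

cycle 0: W0.I0
cycle 1: W1.I0
cycle 2: W0.I1
cycle 3: W1.I1
cycle 4: W0.I2
cycle 5: W1.I2
cycle 6: idle
cycle 7: idle
cycle 8: W1.I3
cycle 9: W1.I4

Answer: 10 cycles, utilization 4/5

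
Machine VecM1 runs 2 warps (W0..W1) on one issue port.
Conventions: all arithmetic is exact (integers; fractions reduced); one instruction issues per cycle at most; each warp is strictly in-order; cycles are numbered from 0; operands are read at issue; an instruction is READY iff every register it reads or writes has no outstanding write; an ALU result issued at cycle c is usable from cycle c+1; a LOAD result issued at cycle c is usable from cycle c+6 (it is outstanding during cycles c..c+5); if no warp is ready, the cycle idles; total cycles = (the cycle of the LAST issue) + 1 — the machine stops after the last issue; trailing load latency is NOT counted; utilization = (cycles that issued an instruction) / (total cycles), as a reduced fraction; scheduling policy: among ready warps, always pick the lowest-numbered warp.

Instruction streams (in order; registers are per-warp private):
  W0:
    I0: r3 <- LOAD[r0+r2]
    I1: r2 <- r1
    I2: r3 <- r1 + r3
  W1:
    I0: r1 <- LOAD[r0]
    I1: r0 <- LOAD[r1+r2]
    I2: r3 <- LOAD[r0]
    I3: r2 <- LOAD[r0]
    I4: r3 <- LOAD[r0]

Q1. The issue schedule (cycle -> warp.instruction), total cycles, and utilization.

cycle 0: W0.I0
cycle 1: W0.I1
cycle 2: W1.I0
cycle 3: idle
cycle 4: idle
cycle 5: idle
cycle 6: W0.I2
cycle 7: idle
cycle 8: W1.I1
cycle 9: idle
cycle 10: idle
cycle 11: idle
cycle 12: idle
cycle 13: idle
cycle 14: W1.I2
cycle 15: W1.I3
cycle 16: idle
cycle 17: idle
cycle 18: idle
cycle 19: idle
cycle 20: W1.I4

Answer: 21 cycles, utilization 8/21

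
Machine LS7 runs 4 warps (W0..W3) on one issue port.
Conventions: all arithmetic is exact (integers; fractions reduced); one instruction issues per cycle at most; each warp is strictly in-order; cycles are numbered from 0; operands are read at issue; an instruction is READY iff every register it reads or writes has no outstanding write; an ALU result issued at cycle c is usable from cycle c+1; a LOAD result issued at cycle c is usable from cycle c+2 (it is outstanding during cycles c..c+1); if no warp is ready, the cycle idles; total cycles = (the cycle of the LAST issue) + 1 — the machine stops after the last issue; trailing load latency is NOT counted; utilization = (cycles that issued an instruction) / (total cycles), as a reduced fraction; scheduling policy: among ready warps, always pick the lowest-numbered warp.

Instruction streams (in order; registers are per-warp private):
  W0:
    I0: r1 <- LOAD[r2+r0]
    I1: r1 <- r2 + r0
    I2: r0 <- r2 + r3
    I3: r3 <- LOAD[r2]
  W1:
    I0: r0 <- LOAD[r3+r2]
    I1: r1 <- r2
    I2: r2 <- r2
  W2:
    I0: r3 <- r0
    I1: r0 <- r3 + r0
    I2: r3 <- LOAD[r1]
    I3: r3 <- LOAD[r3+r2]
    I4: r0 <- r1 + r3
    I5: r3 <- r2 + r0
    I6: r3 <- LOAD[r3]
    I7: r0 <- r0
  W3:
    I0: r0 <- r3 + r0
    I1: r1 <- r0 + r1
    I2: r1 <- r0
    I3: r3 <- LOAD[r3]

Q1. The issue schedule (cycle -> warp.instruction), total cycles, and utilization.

cycle 0: W0.I0
cycle 1: W1.I0
cycle 2: W0.I1
cycle 3: W0.I2
cycle 4: W0.I3
cycle 5: W1.I1
cycle 6: W1.I2
cycle 7: W2.I0
cycle 8: W2.I1
cycle 9: W2.I2
cycle 10: W3.I0
cycle 11: W2.I3
cycle 12: W3.I1
cycle 13: W2.I4
cycle 14: W2.I5
cycle 15: W2.I6
cycle 16: W2.I7
cycle 17: W3.I2
cycle 18: W3.I3

Answer: 19 cycles, utilization 1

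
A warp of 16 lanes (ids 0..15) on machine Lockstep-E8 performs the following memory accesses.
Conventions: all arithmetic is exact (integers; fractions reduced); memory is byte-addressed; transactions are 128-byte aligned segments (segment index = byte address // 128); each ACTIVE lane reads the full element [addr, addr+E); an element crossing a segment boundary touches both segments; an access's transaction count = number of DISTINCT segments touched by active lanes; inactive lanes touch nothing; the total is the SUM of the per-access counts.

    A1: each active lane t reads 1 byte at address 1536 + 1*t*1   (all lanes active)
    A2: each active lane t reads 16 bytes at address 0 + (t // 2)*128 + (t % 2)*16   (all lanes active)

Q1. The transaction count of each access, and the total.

A1: 1 transaction
A2: 8 transactions

Answer: 1,8; total 9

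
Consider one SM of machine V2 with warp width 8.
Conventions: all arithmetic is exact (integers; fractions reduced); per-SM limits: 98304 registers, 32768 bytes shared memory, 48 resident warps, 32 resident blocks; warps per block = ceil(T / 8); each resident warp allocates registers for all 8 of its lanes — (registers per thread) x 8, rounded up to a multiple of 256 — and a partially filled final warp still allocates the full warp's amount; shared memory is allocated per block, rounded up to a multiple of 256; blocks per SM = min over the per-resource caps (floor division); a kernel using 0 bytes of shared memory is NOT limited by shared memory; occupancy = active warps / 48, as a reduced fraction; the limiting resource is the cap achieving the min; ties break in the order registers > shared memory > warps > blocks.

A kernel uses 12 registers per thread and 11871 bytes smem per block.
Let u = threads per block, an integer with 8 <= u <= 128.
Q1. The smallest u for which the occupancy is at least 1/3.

Answer: u = 57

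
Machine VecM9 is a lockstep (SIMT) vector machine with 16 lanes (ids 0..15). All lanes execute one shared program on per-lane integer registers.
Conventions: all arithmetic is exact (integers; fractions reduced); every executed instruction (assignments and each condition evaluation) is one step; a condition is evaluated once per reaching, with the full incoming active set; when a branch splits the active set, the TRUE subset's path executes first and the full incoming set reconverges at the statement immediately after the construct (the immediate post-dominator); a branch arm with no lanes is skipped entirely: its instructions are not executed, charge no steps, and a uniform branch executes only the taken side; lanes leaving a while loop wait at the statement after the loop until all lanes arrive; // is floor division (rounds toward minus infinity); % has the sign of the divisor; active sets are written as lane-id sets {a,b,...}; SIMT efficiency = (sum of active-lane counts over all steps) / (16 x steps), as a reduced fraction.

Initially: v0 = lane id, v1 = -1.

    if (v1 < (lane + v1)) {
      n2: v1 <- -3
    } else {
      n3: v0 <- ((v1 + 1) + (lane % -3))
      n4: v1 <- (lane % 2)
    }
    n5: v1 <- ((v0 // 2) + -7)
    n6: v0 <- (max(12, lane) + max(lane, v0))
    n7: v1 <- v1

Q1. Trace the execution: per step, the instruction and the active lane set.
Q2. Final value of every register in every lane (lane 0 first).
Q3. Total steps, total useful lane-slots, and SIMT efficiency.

step 0: eval (v1 < (lane + v1))      {0,1,2,3,4,5,6,7,8,9,10,11,12,13,14,15}
step 1: v1 <- -3                     {1,2,3,4,5,6,7,8,9,10,11,12,13,14,15}
step 2: v0 <- ((v1 + 1) + (lane % -3)) {0}
step 3: v1 <- (lane % 2)             {0}
step 4: v1 <- ((v0 // 2) + -7)       {0,1,2,3,4,5,6,7,8,9,10,11,12,13,14,15}
step 5: v0 <- (max(12, lane) + max(lane, v0)) {0,1,2,3,4,5,6,7,8,9,10,11,12,13,14,15}
step 6: v1 <- v1                     {0,1,2,3,4,5,6,7,8,9,10,11,12,13,14,15}

Answer: 7 steps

v0: 12,13,14,15,16,17,18,19,20,21,22,23,24,26,28,30
v1: -7,-7,-6,-6,-5,-5,-4,-4,-3,-3,-2,-2,-1,-1,0,0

steps = 7; useful = 81; efficiency = 81/112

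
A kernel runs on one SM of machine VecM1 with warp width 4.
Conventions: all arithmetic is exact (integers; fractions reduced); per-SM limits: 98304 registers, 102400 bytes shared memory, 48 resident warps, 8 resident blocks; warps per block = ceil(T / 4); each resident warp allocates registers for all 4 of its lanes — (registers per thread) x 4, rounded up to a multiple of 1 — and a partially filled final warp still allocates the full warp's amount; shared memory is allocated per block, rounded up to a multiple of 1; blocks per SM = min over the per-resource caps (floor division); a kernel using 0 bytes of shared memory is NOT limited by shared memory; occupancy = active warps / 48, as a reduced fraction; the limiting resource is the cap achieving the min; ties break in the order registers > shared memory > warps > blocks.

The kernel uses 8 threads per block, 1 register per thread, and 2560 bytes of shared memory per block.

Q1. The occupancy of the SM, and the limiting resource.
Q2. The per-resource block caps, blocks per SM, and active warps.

Answer: occupancy 1/3, limited by blocks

registers: 12288 blocks
shared memory: 40 blocks
warps: 24 blocks
blocks: 8 blocks

Answer: 8 blocks, 16 active warps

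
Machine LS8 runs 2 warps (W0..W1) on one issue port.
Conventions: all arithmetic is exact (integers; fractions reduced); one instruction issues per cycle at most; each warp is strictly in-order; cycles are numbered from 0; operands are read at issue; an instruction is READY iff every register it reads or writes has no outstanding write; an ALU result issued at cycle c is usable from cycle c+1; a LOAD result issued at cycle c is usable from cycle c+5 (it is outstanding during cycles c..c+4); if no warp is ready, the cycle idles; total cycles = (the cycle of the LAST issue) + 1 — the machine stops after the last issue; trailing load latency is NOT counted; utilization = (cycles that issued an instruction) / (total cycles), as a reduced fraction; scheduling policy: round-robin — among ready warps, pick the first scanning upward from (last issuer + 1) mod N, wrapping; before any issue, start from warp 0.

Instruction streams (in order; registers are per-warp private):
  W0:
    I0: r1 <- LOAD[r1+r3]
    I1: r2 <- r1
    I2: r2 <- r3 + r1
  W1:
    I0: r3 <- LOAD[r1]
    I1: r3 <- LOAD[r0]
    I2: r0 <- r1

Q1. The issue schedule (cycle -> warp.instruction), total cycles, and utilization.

cycle 0: W0.I0
cycle 1: W1.I0
cycle 2: idle
cycle 3: idle
cycle 4: idle
cycle 5: W0.I1
cycle 6: W1.I1
cycle 7: W0.I2
cycle 8: W1.I2

Answer: 9 cycles, utilization 2/3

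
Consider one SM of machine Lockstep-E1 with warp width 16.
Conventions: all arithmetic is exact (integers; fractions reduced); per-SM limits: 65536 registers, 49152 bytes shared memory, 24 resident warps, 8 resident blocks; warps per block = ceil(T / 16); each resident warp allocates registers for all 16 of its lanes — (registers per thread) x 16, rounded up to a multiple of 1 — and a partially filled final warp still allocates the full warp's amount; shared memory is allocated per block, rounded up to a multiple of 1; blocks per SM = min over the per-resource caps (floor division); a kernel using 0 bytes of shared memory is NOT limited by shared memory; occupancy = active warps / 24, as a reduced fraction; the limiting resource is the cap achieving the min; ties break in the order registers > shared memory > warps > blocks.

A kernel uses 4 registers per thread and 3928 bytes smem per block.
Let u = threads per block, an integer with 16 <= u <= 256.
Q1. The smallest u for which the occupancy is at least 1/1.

Answer: u = 33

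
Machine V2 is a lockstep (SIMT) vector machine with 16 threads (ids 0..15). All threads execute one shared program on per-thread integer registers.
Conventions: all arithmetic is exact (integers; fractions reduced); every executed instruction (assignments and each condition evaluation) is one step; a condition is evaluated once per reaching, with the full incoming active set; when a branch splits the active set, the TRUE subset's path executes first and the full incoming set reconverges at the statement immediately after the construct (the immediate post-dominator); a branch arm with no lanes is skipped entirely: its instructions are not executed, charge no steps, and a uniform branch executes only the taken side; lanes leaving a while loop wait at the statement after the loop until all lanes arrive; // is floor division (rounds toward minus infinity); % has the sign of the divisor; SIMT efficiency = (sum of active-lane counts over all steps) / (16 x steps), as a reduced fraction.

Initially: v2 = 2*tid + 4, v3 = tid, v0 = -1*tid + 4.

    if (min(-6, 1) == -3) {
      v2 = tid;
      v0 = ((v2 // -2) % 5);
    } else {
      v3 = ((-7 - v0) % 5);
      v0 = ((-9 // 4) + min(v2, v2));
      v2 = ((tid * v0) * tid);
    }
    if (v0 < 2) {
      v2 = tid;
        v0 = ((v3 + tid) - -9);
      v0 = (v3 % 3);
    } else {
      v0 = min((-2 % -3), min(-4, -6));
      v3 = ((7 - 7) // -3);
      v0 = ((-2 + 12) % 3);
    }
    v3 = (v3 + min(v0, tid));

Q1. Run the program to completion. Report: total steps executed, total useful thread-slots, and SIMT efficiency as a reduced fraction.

Answer: 12 steps, 144 useful, 3/4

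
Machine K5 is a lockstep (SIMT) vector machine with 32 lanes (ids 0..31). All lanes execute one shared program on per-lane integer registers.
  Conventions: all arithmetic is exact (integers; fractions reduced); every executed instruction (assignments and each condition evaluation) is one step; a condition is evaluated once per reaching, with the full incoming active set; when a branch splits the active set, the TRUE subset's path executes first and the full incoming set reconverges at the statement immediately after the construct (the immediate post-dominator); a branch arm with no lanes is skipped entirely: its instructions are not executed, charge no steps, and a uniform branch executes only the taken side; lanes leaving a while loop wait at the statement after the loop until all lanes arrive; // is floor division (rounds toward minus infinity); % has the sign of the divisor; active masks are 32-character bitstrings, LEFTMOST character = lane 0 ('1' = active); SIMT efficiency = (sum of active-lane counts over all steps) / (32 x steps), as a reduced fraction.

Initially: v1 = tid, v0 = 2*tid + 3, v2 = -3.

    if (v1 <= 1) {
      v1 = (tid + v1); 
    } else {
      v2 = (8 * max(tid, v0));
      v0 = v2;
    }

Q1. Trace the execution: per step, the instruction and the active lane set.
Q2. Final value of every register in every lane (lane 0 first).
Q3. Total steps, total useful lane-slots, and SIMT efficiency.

step 0: eval (v1 <= 1)               11111111111111111111111111111111
step 1: v1 <- (tid + v1)             11000000000000000000000000000000
step 2: v2 <- (8 * max(tid, v0))     00111111111111111111111111111111
step 3: v0 <- v2                     00111111111111111111111111111111

Answer: 4 steps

v1: 0,2,2,3,4,5,6,7,8,9,10,11,12,13,14,15,16,17,18,19,20,21,22,23,24,25,26,27,28,29,30,31
v0: 3,5,56,72,88,104,120,136,152,168,184,200,216,232,248,264,280,296,312,328,344,360,376,392,408,424,440,456,472,488,504,520
v2: -3,-3,56,72,88,104,120,136,152,168,184,200,216,232,248,264,280,296,312,328,344,360,376,392,408,424,440,456,472,488,504,520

steps = 4; useful = 94; efficiency = 94/128 = 47/64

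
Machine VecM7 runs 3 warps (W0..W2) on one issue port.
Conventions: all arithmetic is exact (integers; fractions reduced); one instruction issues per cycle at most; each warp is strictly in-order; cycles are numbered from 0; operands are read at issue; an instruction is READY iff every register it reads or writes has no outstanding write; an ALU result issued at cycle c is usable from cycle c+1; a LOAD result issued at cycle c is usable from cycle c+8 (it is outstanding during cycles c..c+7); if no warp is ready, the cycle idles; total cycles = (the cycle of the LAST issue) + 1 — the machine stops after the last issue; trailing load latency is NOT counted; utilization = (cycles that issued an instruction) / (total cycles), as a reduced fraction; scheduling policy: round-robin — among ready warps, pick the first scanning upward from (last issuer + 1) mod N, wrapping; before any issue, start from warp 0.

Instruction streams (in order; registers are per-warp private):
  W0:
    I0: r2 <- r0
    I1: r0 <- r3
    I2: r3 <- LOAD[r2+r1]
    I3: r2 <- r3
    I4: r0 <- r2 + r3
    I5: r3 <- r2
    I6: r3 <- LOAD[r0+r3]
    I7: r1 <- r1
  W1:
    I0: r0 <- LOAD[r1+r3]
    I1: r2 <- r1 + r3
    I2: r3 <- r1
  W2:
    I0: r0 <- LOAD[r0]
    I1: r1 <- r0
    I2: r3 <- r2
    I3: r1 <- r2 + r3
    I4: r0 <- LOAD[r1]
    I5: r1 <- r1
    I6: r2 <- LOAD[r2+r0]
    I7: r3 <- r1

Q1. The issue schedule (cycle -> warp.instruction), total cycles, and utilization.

cycle 0: W0.I0
cycle 1: W1.I0
cycle 2: W2.I0
cycle 3: W0.I1
cycle 4: W1.I1
cycle 5: W0.I2
cycle 6: W1.I2
cycle 7: idle
cycle 8: idle
cycle 9: idle
cycle 10: W2.I1
cycle 11: W2.I2
cycle 12: W2.I3
cycle 13: W0.I3
cycle 14: W2.I4
cycle 15: W0.I4
cycle 16: W2.I5
cycle 17: W0.I5
cycle 18: W0.I6
cycle 19: W0.I7
cycle 20: idle
cycle 21: idle
cycle 22: W2.I6
cycle 23: W2.I7

Answer: 24 cycles, utilization 19/24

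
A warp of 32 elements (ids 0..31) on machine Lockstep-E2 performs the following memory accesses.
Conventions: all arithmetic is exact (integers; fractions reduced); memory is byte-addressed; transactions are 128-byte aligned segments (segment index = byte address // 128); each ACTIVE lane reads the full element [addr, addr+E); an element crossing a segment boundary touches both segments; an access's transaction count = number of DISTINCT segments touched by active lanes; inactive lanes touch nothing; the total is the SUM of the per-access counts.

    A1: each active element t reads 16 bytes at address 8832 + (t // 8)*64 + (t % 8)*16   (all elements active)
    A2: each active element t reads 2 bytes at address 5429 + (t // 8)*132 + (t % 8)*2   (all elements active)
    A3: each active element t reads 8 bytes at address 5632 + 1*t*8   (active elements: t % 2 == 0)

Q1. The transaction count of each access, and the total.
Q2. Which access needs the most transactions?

A1: 3 transactions
A2: 4 transactions
A3: 2 transactions

Answer: 3,4,2; total 9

Answer: A2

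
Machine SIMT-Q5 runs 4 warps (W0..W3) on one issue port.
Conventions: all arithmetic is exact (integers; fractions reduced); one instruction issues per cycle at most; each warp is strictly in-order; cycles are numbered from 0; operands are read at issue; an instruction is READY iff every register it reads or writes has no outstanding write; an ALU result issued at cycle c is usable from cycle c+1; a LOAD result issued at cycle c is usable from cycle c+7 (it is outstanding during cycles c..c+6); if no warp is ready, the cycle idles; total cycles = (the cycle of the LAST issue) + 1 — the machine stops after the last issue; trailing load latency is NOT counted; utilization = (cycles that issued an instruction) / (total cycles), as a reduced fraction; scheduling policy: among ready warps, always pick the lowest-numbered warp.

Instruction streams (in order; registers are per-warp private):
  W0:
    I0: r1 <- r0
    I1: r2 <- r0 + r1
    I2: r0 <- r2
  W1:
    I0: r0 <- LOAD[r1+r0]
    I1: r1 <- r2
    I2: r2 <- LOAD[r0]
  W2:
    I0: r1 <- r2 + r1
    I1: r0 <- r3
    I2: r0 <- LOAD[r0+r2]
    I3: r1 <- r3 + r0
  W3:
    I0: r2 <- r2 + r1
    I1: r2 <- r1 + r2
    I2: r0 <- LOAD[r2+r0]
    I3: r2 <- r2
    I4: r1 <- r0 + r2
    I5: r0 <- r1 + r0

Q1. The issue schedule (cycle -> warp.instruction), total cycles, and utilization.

cycle 0: W0.I0
cycle 1: W0.I1
cycle 2: W0.I2
cycle 3: W1.I0
cycle 4: W1.I1
cycle 5: W2.I0
cycle 6: W2.I1
cycle 7: W2.I2
cycle 8: W3.I0
cycle 9: W3.I1
cycle 10: W1.I2
cycle 11: W3.I2
cycle 12: W3.I3
cycle 13: idle
cycle 14: W2.I3
cycle 15: idle
cycle 16: idle
cycle 17: idle
cycle 18: W3.I4
cycle 19: W3.I5

Answer: 20 cycles, utilization 4/5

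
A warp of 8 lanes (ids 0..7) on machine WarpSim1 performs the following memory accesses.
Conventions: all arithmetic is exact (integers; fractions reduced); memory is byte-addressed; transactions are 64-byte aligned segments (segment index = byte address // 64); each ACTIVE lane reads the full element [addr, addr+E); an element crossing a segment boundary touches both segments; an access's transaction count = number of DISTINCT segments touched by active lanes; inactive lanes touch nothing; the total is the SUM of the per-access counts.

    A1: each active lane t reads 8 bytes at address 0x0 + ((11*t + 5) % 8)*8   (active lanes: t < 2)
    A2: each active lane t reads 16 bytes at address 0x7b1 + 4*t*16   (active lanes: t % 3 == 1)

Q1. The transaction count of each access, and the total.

A1: 1 transaction
A2: 6 transactions

Answer: 1,6; total 7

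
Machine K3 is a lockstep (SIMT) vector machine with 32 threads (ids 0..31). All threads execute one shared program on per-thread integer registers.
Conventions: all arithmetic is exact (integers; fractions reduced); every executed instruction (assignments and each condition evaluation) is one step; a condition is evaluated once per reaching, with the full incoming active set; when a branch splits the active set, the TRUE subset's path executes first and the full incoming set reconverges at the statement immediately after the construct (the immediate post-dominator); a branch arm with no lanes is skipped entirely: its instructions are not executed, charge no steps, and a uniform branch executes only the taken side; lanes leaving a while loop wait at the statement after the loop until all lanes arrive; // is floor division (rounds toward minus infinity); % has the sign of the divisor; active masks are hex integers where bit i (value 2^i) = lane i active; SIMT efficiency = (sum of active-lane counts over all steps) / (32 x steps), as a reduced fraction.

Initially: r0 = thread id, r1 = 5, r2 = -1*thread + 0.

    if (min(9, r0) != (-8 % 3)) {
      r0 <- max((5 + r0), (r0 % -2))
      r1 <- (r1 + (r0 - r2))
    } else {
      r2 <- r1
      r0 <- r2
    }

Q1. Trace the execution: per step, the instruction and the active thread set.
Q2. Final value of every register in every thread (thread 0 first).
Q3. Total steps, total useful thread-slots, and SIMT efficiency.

step 0: eval (min(9, r0) != (-8 % 3)) 0xffffffff
step 1: r0 <- max((5 + r0), (r0 % -2)) 0xfffffffd
step 2: r1 <- (r1 + (r0 - r2))       0xfffffffd
step 3: r2 <- r1                     0x00000002
step 4: r0 <- r2                     0x00000002

Answer: 5 steps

r0: 5,5,7,8,9,10,11,12,13,14,15,16,17,18,19,20,21,22,23,24,25,26,27,28,29,30,31,32,33,34,35,36
r1: 10,5,14,16,18,20,22,24,26,28,30,32,34,36,38,40,42,44,46,48,50,52,54,56,58,60,62,64,66,68,70,72
r2: 0,5,-2,-3,-4,-5,-6,-7,-8,-9,-10,-11,-12,-13,-14,-15,-16,-17,-18,-19,-20,-21,-22,-23,-24,-25,-26,-27,-28,-29,-30,-31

steps = 5; useful = 96; efficiency = 96/160 = 3/5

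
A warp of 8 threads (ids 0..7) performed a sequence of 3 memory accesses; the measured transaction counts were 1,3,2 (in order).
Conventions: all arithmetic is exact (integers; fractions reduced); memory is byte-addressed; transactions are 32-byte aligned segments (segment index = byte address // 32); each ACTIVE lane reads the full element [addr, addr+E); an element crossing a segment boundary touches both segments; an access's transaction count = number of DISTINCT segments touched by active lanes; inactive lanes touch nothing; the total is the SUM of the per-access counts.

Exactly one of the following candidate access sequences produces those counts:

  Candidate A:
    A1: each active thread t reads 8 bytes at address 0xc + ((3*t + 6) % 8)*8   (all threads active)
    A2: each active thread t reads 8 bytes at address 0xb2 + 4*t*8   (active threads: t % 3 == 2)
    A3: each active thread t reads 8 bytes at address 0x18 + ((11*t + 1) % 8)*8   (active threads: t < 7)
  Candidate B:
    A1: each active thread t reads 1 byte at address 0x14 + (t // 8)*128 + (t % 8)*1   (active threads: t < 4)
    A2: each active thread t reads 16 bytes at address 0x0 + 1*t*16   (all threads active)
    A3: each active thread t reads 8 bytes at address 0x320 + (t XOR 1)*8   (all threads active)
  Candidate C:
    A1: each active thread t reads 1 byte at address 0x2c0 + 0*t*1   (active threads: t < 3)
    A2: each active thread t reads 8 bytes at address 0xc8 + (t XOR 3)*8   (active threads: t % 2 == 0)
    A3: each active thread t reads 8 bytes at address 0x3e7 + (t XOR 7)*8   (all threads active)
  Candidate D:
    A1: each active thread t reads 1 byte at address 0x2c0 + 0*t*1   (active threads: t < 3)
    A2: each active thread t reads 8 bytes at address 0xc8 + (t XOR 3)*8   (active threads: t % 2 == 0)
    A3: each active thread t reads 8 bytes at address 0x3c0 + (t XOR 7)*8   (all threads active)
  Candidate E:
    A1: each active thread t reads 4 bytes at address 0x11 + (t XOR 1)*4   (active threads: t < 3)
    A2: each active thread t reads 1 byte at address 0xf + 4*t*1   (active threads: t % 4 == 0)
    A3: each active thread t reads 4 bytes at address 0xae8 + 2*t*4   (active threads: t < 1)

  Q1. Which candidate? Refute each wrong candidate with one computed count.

A: A1 gives 3 transactions, not 1
B: A2 gives 4 transactions, not 3
C: A3 gives 3 transactions, not 2
E: A1 gives 2 transactions, not 1
D: all counts match (1,3,2)

Answer: D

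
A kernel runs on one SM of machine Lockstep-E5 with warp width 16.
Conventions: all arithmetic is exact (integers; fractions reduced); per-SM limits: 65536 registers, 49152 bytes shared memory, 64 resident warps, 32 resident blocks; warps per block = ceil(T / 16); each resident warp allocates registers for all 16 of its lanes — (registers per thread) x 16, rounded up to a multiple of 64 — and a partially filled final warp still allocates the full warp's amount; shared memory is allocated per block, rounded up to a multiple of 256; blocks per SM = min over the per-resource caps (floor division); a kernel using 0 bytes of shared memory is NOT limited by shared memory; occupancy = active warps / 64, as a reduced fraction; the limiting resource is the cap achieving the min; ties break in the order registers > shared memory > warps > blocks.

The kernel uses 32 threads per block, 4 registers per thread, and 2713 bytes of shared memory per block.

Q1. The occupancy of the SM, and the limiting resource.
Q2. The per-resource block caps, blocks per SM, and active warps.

Answer: occupancy 17/32, limited by shared memory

registers: 512 blocks
shared memory: 17 blocks
warps: 32 blocks
blocks: 32 blocks

Answer: 17 blocks, 34 active warps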